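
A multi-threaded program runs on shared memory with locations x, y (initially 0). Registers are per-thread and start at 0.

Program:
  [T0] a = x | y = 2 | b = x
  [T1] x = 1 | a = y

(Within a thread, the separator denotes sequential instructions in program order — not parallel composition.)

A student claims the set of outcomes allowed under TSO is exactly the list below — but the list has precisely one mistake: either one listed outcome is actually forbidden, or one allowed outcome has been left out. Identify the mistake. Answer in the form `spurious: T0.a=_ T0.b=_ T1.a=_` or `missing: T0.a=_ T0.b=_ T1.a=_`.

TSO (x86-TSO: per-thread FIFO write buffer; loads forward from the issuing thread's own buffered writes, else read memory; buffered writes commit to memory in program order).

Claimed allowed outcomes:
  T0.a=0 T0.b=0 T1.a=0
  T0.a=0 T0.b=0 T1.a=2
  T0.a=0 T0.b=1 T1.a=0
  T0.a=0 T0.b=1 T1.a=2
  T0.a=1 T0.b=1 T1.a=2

outcome vector order: (T0.a,T0.b,T1.a)
TSO: 6 outcomes — {<0 0 0>; <0 0 2>; <0 1 0>; <0 1 2>; <1 1 0>; <1 1 2>}
TSO∖claimed = {<1 1 0>}

missing: T0.a=1 T0.b=1 T1.a=0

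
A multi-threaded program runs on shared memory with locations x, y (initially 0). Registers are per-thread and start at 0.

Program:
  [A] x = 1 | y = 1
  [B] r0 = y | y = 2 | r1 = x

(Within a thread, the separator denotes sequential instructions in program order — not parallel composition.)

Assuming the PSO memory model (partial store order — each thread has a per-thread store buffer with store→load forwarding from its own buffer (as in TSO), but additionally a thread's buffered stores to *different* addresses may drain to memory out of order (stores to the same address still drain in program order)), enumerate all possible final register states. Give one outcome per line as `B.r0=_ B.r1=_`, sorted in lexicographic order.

B.r0=0 B.r1=0
B.r0=0 B.r1=1
B.r0=1 B.r1=0
B.r0=1 B.r1=1

outcome vector order: (B.r0,B.r1)
|PSO outcomes| = 4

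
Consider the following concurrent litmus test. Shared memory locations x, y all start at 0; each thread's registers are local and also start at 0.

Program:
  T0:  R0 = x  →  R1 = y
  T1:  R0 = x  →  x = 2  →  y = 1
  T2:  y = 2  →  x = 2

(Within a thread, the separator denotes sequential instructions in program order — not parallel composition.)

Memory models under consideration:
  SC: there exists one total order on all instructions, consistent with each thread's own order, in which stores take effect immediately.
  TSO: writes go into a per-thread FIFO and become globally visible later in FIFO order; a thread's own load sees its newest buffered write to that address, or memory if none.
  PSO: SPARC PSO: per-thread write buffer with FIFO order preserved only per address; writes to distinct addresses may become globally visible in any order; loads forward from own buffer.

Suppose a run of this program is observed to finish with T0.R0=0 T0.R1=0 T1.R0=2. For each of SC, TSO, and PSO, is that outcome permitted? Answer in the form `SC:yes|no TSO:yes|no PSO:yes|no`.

outcome vector order: (T0.R0,T0.R1,T1.R0)
SC: 11 outcomes — {0/0/0; 0/0/2; 0/1/0; 0/1/2; 0/2/0; 0/2/2; 2/0/0; 2/1/0; 2/1/2; 2/2/0; 2/2/2}
TSO: 11 outcomes — {0/0/0; 0/0/2; 0/1/0; 0/1/2; 0/2/0; 0/2/2; 2/0/0; 2/1/0; 2/1/2; 2/2/0; 2/2/2}
PSO: 12 outcomes — {0/0/0; 0/0/2; 0/1/0; 0/1/2; 0/2/0; 0/2/2; 2/0/0; 2/0/2; 2/1/0; 2/1/2; 2/2/0; 2/2/2}
target 0/0/2 ∈ {SC,TSO,PSO}

SC:yes TSO:yes PSO:yes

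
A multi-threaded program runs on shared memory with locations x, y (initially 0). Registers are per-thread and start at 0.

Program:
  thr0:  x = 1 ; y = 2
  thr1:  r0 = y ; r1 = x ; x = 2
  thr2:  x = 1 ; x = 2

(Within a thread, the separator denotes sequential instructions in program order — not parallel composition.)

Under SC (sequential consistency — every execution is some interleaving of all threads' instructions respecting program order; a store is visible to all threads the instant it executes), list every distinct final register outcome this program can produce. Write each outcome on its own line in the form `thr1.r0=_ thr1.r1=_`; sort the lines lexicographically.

thr1.r0=0 thr1.r1=0
thr1.r0=0 thr1.r1=1
thr1.r0=0 thr1.r1=2
thr1.r0=2 thr1.r1=1
thr1.r0=2 thr1.r1=2

outcome vector order: (thr1.r0,thr1.r1)
|SC outcomes| = 5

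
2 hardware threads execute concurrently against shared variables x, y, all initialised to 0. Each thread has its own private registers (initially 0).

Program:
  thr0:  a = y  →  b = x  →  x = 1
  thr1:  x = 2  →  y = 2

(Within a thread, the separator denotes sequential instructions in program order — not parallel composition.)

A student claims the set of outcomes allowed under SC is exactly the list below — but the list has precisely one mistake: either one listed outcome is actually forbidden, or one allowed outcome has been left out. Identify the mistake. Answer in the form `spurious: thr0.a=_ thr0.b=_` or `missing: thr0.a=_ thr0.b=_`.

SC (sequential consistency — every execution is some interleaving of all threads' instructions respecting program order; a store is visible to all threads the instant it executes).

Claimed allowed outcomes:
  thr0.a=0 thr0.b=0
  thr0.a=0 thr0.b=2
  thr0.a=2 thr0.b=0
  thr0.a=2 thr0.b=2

outcome vector order: (thr0.a,thr0.b)
[SC] allowed = {<0 0>, <0 2>, <2 2>}
claimed∖SC = {<2 0>}

spurious: thr0.a=2 thr0.b=0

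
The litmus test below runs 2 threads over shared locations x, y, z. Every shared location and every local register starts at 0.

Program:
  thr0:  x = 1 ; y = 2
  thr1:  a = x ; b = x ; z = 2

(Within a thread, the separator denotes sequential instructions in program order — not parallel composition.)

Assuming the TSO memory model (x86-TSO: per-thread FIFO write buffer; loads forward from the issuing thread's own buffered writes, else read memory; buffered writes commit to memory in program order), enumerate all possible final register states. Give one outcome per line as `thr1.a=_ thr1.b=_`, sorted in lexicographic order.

outcome vector order: (thr1.a,thr1.b)
|TSO outcomes| = 3

thr1.a=0 thr1.b=0
thr1.a=0 thr1.b=1
thr1.a=1 thr1.b=1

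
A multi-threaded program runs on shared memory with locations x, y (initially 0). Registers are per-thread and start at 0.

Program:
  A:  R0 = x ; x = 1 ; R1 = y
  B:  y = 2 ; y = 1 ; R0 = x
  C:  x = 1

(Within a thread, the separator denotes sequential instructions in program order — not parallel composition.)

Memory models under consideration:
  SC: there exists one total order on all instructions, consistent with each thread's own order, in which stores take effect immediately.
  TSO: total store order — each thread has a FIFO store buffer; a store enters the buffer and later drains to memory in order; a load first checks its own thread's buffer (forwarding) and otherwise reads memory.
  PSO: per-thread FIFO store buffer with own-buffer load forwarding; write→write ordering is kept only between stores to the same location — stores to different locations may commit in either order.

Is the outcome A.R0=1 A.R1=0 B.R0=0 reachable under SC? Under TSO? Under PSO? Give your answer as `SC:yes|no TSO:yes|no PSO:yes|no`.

SC:no TSO:yes PSO:yes

outcome vector order: (A.R0,A.R1,B.R0)
under SC → 0/0/1; 0/1/0; 0/1/1; 0/2/1; 1/0/1; 1/1/0; 1/1/1; 1/2/1
under TSO → 0/0/0; 0/0/1; 0/1/0; 0/1/1; 0/2/0; 0/2/1; 1/0/0; 1/0/1; 1/1/0; 1/1/1; 1/2/0; 1/2/1
under PSO → 0/0/0; 0/0/1; 0/1/0; 0/1/1; 0/2/0; 0/2/1; 1/0/0; 1/0/1; 1/1/0; 1/1/1; 1/2/0; 1/2/1
target 1/0/0 ∈ {TSO,PSO}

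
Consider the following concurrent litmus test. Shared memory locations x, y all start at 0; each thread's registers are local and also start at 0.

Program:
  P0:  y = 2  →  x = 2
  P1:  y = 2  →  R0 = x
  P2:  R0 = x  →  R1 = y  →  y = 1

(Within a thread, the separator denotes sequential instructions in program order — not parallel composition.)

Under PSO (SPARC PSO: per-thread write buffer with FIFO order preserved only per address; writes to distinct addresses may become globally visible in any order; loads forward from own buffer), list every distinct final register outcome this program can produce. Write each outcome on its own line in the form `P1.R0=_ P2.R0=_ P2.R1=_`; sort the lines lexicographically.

outcome vector order: (P1.R0,P2.R0,P2.R1)
|PSO outcomes| = 8

P1.R0=0 P2.R0=0 P2.R1=0
P1.R0=0 P2.R0=0 P2.R1=2
P1.R0=0 P2.R0=2 P2.R1=0
P1.R0=0 P2.R0=2 P2.R1=2
P1.R0=2 P2.R0=0 P2.R1=0
P1.R0=2 P2.R0=0 P2.R1=2
P1.R0=2 P2.R0=2 P2.R1=0
P1.R0=2 P2.R0=2 P2.R1=2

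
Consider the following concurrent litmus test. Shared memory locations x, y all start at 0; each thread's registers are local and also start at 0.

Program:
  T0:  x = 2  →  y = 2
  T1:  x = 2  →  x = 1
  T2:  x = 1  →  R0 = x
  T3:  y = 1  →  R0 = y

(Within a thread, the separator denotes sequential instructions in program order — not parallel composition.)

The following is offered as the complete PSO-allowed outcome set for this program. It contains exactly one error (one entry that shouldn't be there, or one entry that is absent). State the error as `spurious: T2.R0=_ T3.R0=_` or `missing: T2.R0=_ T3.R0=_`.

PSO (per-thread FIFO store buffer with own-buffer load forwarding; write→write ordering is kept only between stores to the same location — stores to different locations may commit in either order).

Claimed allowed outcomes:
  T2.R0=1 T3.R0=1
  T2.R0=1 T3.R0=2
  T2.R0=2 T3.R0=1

outcome vector order: (T2.R0,T3.R0)
PSO (4): (1,1) (1,2) (2,1) (2,2)
PSO∖claimed = {(2,2)}

missing: T2.R0=2 T3.R0=2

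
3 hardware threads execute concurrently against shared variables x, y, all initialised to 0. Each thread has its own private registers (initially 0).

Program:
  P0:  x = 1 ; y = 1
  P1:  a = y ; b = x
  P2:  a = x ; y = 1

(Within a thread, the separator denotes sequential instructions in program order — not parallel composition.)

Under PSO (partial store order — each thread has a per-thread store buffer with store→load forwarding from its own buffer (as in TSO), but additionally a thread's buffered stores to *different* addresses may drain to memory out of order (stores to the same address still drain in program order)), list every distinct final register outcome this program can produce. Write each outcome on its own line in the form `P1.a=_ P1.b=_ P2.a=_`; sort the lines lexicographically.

outcome vector order: (P1.a,P1.b,P2.a)
|PSO outcomes| = 8

P1.a=0 P1.b=0 P2.a=0
P1.a=0 P1.b=0 P2.a=1
P1.a=0 P1.b=1 P2.a=0
P1.a=0 P1.b=1 P2.a=1
P1.a=1 P1.b=0 P2.a=0
P1.a=1 P1.b=0 P2.a=1
P1.a=1 P1.b=1 P2.a=0
P1.a=1 P1.b=1 P2.a=1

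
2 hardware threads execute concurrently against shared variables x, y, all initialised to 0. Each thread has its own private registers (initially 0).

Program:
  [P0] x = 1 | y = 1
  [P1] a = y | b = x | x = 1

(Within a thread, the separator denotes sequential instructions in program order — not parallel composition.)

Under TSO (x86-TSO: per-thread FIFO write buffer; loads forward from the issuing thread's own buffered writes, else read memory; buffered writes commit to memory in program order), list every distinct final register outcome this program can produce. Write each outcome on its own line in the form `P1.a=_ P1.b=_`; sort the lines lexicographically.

P1.a=0 P1.b=0
P1.a=0 P1.b=1
P1.a=1 P1.b=1

outcome vector order: (P1.a,P1.b)
|TSO outcomes| = 3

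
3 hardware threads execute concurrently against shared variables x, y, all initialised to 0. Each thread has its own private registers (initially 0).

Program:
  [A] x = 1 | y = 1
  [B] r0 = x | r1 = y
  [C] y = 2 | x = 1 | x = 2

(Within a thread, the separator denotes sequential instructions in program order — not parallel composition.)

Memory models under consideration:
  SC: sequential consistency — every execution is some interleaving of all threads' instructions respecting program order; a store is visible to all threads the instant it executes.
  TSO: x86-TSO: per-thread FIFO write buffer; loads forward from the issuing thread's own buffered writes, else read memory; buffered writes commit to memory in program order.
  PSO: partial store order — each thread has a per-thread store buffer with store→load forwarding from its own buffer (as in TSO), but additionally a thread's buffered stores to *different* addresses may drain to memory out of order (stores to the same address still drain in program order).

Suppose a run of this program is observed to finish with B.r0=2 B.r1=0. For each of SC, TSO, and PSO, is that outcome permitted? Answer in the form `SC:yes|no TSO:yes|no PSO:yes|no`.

outcome vector order: (B.r0,B.r1)
[SC] allowed = {(0,0) (0,1) (0,2) (1,0) (1,1) (1,2) (2,1) (2,2)}
[TSO] allowed = {(0,0) (0,1) (0,2) (1,0) (1,1) (1,2) (2,1) (2,2)}
[PSO] allowed = {(0,0) (0,1) (0,2) (1,0) (1,1) (1,2) (2,0) (2,1) (2,2)}
target (2,0) ∈ {PSO}

SC:no TSO:no PSO:yes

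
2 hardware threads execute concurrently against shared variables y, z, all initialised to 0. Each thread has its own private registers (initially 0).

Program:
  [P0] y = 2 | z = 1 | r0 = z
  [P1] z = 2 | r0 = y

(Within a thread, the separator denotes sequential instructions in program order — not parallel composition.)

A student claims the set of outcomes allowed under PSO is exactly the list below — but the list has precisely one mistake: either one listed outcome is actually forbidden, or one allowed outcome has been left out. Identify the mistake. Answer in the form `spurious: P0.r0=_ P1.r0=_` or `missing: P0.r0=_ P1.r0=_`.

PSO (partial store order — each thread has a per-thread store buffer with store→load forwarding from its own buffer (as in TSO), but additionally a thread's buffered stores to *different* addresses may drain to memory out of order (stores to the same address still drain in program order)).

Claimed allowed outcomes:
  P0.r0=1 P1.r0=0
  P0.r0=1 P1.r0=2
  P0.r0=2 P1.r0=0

missing: P0.r0=2 P1.r0=2

outcome vector order: (P0.r0,P1.r0)
PSO: 4 outcomes — {<1 0>, <1 2>, <2 0>, <2 2>}
PSO∖claimed = {<2 2>}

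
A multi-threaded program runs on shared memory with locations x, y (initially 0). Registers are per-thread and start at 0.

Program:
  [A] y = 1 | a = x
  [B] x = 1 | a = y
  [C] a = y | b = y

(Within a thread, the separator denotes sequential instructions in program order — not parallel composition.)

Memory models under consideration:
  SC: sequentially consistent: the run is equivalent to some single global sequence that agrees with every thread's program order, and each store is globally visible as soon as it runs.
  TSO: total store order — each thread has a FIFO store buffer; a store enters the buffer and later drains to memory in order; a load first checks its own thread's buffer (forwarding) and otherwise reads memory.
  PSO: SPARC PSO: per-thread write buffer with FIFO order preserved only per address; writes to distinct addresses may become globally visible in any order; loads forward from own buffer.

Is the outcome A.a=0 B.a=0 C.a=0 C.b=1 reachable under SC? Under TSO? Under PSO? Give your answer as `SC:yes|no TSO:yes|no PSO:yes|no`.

outcome vector order: (A.a,B.a,C.a,C.b)
under SC → <0 1 0 0> <0 1 0 1> <0 1 1 1> <1 0 0 0> <1 0 0 1> <1 0 1 1> <1 1 0 0> <1 1 0 1> <1 1 1 1>
under TSO → <0 0 0 0> <0 0 0 1> <0 0 1 1> <0 1 0 0> <0 1 0 1> <0 1 1 1> <1 0 0 0> <1 0 0 1> <1 0 1 1> <1 1 0 0> <1 1 0 1> <1 1 1 1>
under PSO → <0 0 0 0> <0 0 0 1> <0 0 1 1> <0 1 0 0> <0 1 0 1> <0 1 1 1> <1 0 0 0> <1 0 0 1> <1 0 1 1> <1 1 0 0> <1 1 0 1> <1 1 1 1>
target <0 0 0 1> ∈ {TSO,PSO}

SC:no TSO:yes PSO:yes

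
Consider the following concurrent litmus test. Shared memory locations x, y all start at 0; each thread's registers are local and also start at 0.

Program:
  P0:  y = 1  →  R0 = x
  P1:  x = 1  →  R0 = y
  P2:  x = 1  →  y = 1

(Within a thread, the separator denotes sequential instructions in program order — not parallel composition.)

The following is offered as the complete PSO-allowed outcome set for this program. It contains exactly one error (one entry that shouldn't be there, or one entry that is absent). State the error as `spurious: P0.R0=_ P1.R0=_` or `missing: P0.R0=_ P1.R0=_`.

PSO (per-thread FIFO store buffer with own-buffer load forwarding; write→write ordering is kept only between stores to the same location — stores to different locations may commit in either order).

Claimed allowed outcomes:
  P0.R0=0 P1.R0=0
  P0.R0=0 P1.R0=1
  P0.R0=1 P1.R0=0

missing: P0.R0=1 P1.R0=1

outcome vector order: (P0.R0,P1.R0)
under PSO → 00, 01, 10, 11
PSO∖claimed = {11}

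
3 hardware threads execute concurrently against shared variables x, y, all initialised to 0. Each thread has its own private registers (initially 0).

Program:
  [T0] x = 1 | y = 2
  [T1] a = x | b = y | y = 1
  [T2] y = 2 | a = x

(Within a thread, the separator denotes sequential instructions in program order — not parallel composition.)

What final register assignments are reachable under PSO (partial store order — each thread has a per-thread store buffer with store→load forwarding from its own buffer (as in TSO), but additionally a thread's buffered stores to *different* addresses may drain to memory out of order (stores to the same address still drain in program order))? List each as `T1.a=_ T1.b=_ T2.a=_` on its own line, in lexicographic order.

T1.a=0 T1.b=0 T2.a=0
T1.a=0 T1.b=0 T2.a=1
T1.a=0 T1.b=2 T2.a=0
T1.a=0 T1.b=2 T2.a=1
T1.a=1 T1.b=0 T2.a=0
T1.a=1 T1.b=0 T2.a=1
T1.a=1 T1.b=2 T2.a=0
T1.a=1 T1.b=2 T2.a=1

outcome vector order: (T1.a,T1.b,T2.a)
|PSO outcomes| = 8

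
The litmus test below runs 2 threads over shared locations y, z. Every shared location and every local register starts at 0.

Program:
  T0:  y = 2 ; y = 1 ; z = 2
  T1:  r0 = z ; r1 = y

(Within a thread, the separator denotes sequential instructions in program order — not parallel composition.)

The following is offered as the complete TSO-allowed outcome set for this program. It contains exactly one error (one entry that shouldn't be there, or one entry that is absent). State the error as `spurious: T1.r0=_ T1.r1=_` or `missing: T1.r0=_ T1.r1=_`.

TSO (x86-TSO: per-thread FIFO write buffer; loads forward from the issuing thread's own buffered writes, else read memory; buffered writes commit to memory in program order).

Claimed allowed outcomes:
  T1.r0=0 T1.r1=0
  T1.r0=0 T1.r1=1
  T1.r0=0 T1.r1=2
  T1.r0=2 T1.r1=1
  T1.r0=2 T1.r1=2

outcome vector order: (T1.r0,T1.r1)
under TSO → <0 0>; <0 1>; <0 2>; <2 1>
claimed∖TSO = {<2 2>}

spurious: T1.r0=2 T1.r1=2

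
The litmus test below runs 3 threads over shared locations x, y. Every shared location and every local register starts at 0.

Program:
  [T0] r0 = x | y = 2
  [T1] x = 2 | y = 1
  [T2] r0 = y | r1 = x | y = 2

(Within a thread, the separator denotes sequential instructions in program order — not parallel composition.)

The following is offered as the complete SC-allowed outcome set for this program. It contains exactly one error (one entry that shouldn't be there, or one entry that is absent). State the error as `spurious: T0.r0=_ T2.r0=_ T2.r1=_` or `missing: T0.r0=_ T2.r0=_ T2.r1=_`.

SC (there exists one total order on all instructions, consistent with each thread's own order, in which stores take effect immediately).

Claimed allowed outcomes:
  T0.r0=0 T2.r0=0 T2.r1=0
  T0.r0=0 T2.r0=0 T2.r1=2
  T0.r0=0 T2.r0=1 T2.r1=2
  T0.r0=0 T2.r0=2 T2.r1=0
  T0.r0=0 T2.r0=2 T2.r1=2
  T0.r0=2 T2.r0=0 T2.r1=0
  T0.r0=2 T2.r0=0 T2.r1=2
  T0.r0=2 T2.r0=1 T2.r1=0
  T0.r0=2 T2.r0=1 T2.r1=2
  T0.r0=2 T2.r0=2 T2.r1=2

outcome vector order: (T0.r0,T2.r0,T2.r1)
SC: 9 outcomes — {0/0/0, 0/0/2, 0/1/2, 0/2/0, 0/2/2, 2/0/0, 2/0/2, 2/1/2, 2/2/2}
claimed∖SC = {2/1/0}

spurious: T0.r0=2 T2.r0=1 T2.r1=0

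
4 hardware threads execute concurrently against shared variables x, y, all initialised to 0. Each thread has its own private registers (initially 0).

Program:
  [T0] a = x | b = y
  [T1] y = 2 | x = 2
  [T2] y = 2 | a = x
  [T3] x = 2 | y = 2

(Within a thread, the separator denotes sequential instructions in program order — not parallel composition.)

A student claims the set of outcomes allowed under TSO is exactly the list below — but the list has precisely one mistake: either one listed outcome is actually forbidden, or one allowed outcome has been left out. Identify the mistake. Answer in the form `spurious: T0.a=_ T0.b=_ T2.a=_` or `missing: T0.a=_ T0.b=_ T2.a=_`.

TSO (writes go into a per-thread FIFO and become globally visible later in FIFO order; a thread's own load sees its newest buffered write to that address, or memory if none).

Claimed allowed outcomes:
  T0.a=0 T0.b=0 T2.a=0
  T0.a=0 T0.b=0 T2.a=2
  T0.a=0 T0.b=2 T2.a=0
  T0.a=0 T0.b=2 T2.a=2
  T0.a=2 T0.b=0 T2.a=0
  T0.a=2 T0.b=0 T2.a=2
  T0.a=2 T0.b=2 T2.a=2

outcome vector order: (T0.a,T0.b,T2.a)
under TSO → 0/0/0, 0/0/2, 0/2/0, 0/2/2, 2/0/0, 2/0/2, 2/2/0, 2/2/2
TSO∖claimed = {2/2/0}

missing: T0.a=2 T0.b=2 T2.a=0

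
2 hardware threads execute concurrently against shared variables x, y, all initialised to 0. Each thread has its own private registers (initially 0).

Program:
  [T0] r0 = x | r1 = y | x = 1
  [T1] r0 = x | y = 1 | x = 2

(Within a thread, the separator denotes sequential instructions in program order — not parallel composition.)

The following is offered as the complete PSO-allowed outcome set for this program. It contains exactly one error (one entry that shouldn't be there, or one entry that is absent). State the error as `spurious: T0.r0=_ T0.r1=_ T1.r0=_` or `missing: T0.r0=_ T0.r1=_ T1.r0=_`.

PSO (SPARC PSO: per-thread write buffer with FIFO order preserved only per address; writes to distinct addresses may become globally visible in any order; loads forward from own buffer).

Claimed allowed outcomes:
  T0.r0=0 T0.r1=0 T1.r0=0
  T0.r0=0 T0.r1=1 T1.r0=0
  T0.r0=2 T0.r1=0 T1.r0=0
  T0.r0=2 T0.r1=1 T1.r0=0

missing: T0.r0=0 T0.r1=0 T1.r0=1

outcome vector order: (T0.r0,T0.r1,T1.r0)
[PSO] allowed = {<0 0 0> <0 0 1> <0 1 0> <2 0 0> <2 1 0>}
PSO∖claimed = {<0 0 1>}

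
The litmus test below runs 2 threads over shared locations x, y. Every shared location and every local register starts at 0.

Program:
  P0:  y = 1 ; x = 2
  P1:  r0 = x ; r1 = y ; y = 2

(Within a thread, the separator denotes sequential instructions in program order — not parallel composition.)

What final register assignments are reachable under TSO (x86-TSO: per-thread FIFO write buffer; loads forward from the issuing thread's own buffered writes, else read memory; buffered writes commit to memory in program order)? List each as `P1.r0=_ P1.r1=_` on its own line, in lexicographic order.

P1.r0=0 P1.r1=0
P1.r0=0 P1.r1=1
P1.r0=2 P1.r1=1

outcome vector order: (P1.r0,P1.r1)
|TSO outcomes| = 3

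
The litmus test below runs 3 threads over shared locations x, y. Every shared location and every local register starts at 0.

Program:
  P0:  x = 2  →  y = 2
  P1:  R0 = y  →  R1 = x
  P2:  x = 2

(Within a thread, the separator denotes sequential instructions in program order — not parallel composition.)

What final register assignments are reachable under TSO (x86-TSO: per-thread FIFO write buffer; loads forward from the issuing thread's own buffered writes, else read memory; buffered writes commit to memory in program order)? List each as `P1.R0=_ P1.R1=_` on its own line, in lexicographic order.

P1.R0=0 P1.R1=0
P1.R0=0 P1.R1=2
P1.R0=2 P1.R1=2

outcome vector order: (P1.R0,P1.R1)
|TSO outcomes| = 3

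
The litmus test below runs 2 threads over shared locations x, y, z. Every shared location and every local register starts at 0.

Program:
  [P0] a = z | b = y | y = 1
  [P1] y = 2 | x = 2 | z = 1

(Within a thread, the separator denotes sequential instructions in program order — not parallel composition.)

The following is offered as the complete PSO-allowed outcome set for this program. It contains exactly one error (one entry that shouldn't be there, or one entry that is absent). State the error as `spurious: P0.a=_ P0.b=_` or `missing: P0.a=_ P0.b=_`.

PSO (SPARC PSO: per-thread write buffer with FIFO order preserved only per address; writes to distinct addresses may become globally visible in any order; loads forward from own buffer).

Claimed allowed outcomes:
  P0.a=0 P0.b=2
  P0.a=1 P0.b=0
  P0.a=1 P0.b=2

outcome vector order: (P0.a,P0.b)
PSO: 4 outcomes — {(0,0) (0,2) (1,0) (1,2)}
PSO∖claimed = {(0,0)}

missing: P0.a=0 P0.b=0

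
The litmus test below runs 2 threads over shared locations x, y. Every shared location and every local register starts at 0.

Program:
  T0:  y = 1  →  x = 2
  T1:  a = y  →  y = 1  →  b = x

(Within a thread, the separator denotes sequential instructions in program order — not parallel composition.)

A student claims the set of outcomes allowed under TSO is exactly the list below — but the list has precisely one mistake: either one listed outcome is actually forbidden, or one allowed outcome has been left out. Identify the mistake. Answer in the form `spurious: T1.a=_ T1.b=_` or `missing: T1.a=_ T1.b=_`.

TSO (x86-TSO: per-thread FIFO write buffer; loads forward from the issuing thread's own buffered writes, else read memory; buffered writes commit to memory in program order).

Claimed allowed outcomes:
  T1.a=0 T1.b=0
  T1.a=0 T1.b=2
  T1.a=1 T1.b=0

missing: T1.a=1 T1.b=2

outcome vector order: (T1.a,T1.b)
TSO (4): 0/0; 0/2; 1/0; 1/2
TSO∖claimed = {1/2}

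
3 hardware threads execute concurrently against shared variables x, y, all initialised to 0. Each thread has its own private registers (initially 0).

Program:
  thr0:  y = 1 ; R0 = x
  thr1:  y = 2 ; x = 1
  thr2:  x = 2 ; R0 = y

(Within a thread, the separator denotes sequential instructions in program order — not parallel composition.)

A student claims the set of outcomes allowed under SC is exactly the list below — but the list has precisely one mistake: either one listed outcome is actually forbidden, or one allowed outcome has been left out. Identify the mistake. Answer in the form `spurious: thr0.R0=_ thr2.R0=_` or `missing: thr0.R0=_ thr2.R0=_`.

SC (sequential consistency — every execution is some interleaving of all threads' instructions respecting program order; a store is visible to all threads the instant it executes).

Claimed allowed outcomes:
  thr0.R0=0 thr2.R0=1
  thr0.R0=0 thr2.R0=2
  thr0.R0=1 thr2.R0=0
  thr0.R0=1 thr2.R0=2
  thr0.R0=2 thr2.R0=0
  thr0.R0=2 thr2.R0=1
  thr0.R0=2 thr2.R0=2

missing: thr0.R0=1 thr2.R0=1

outcome vector order: (thr0.R0,thr2.R0)
under SC → (0,1) (0,2) (1,0) (1,1) (1,2) (2,0) (2,1) (2,2)
SC∖claimed = {(1,1)}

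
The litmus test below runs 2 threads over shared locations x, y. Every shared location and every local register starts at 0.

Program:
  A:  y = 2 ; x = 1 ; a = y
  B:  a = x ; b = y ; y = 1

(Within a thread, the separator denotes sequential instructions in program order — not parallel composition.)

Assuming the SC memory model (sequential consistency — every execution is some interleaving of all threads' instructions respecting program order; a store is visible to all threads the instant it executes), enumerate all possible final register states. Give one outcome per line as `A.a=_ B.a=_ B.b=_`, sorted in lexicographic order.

A.a=1 B.a=0 B.b=0
A.a=1 B.a=0 B.b=2
A.a=1 B.a=1 B.b=2
A.a=2 B.a=0 B.b=0
A.a=2 B.a=0 B.b=2
A.a=2 B.a=1 B.b=2

outcome vector order: (A.a,B.a,B.b)
|SC outcomes| = 6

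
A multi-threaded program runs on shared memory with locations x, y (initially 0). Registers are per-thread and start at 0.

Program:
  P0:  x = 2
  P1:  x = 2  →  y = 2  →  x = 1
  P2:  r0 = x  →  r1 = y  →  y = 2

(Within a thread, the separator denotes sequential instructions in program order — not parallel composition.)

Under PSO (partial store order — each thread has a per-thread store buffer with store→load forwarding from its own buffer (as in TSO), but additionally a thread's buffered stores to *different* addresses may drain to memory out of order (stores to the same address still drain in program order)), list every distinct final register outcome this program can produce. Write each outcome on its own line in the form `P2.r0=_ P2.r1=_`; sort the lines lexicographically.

outcome vector order: (P2.r0,P2.r1)
|PSO outcomes| = 6

P2.r0=0 P2.r1=0
P2.r0=0 P2.r1=2
P2.r0=1 P2.r1=0
P2.r0=1 P2.r1=2
P2.r0=2 P2.r1=0
P2.r0=2 P2.r1=2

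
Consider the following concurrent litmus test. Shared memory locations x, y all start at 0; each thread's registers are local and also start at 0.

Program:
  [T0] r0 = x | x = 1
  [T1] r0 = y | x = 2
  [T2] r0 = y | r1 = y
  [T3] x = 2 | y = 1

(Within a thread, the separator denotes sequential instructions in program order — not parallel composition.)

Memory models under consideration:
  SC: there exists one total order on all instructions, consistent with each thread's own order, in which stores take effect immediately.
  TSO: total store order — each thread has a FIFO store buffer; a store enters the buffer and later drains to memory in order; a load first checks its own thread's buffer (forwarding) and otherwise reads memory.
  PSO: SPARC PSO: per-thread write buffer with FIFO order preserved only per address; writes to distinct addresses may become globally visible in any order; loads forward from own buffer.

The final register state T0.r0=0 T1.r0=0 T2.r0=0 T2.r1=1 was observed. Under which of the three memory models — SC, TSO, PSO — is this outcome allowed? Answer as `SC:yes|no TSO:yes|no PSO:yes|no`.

SC:yes TSO:yes PSO:yes

outcome vector order: (T0.r0,T1.r0,T2.r0,T2.r1)
SC: 12 outcomes — {(0,0,0,0); (0,0,0,1); (0,0,1,1); (0,1,0,0); (0,1,0,1); (0,1,1,1); (2,0,0,0); (2,0,0,1); (2,0,1,1); (2,1,0,0); (2,1,0,1); (2,1,1,1)}
TSO: 12 outcomes — {(0,0,0,0); (0,0,0,1); (0,0,1,1); (0,1,0,0); (0,1,0,1); (0,1,1,1); (2,0,0,0); (2,0,0,1); (2,0,1,1); (2,1,0,0); (2,1,0,1); (2,1,1,1)}
PSO: 12 outcomes — {(0,0,0,0); (0,0,0,1); (0,0,1,1); (0,1,0,0); (0,1,0,1); (0,1,1,1); (2,0,0,0); (2,0,0,1); (2,0,1,1); (2,1,0,0); (2,1,0,1); (2,1,1,1)}
target (0,0,0,1) ∈ {SC,TSO,PSO}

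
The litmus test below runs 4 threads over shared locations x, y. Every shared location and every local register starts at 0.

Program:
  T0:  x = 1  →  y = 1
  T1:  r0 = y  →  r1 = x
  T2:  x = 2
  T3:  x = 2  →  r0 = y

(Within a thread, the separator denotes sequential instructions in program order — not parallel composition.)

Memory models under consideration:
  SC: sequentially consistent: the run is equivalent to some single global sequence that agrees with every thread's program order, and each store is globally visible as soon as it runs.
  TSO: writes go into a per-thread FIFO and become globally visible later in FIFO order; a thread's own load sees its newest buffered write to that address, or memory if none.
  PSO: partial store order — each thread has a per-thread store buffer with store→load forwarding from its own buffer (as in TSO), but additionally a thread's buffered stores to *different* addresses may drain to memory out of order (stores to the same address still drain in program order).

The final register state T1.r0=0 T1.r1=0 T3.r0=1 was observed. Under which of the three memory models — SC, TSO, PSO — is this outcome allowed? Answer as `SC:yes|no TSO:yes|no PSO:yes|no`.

outcome vector order: (T1.r0,T1.r1,T3.r0)
SC: 10 outcomes — {0/0/0; 0/0/1; 0/1/0; 0/1/1; 0/2/0; 0/2/1; 1/1/0; 1/1/1; 1/2/0; 1/2/1}
TSO: 10 outcomes — {0/0/0; 0/0/1; 0/1/0; 0/1/1; 0/2/0; 0/2/1; 1/1/0; 1/1/1; 1/2/0; 1/2/1}
PSO: 12 outcomes — {0/0/0; 0/0/1; 0/1/0; 0/1/1; 0/2/0; 0/2/1; 1/0/0; 1/0/1; 1/1/0; 1/1/1; 1/2/0; 1/2/1}
target 0/0/1 ∈ {SC,TSO,PSO}

SC:yes TSO:yes PSO:yes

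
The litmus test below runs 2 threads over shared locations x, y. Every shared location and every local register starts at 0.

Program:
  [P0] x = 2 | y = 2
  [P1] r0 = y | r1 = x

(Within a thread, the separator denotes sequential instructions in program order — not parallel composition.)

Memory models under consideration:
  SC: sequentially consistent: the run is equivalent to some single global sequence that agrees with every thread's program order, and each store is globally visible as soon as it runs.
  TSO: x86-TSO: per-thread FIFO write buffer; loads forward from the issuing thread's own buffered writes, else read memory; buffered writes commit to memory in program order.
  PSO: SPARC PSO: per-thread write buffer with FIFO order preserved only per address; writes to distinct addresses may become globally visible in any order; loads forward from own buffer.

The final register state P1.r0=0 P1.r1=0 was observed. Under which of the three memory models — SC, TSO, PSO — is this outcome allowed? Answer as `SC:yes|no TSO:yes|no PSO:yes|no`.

outcome vector order: (P1.r0,P1.r1)
under SC → 00; 02; 22
under TSO → 00; 02; 22
under PSO → 00; 02; 20; 22
target 00 ∈ {SC,TSO,PSO}

SC:yes TSO:yes PSO:yes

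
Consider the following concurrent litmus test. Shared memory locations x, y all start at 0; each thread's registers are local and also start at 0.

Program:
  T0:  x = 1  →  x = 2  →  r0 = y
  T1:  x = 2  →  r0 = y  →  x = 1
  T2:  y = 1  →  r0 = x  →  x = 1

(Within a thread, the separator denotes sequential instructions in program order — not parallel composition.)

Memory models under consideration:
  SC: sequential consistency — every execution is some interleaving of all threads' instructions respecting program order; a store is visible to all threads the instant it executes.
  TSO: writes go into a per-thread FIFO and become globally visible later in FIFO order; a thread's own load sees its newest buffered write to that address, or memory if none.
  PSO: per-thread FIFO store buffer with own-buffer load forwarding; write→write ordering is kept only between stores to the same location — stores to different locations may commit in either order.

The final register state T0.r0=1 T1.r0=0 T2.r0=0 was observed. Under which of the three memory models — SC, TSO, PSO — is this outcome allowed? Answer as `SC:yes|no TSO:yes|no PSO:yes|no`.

outcome vector order: (T0.r0,T1.r0,T2.r0)
SC (9): 0/0/1 0/0/2 0/1/1 0/1/2 1/0/1 1/0/2 1/1/0 1/1/1 1/1/2
TSO (12): 0/0/0 0/0/1 0/0/2 0/1/0 0/1/1 0/1/2 1/0/0 1/0/1 1/0/2 1/1/0 1/1/1 1/1/2
PSO (12): 0/0/0 0/0/1 0/0/2 0/1/0 0/1/1 0/1/2 1/0/0 1/0/1 1/0/2 1/1/0 1/1/1 1/1/2
target 1/0/0 ∈ {TSO,PSO}

SC:no TSO:yes PSO:yes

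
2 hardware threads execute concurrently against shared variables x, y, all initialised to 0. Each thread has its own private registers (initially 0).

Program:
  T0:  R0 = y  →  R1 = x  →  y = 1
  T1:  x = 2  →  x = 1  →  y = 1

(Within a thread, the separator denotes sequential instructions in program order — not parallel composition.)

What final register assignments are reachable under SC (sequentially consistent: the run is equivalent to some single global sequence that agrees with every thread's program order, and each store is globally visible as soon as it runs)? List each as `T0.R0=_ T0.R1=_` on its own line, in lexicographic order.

T0.R0=0 T0.R1=0
T0.R0=0 T0.R1=1
T0.R0=0 T0.R1=2
T0.R0=1 T0.R1=1

outcome vector order: (T0.R0,T0.R1)
|SC outcomes| = 4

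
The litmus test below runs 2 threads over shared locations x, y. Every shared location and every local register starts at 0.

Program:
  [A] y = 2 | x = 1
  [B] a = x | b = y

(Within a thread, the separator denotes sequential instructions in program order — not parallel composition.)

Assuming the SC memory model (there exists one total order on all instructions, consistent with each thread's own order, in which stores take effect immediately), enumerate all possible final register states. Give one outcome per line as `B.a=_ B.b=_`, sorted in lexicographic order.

outcome vector order: (B.a,B.b)
|SC outcomes| = 3

B.a=0 B.b=0
B.a=0 B.b=2
B.a=1 B.b=2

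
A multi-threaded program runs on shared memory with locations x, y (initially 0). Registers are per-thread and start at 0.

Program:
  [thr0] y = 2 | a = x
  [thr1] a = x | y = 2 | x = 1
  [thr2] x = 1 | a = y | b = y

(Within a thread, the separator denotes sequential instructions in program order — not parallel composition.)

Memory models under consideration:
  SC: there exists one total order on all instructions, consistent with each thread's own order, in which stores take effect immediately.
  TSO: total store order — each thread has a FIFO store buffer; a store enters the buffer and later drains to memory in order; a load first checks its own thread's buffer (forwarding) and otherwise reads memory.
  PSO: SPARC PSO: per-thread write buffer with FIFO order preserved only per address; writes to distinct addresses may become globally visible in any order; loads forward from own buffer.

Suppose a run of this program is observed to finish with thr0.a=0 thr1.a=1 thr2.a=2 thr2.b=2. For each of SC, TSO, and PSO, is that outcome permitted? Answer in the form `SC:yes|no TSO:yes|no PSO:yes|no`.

outcome vector order: (thr0.a,thr1.a,thr2.a,thr2.b)
[SC] allowed = {(0,0,2,2) (0,1,2,2) (1,0,0,0) (1,0,0,2) (1,0,2,2) (1,1,0,0) (1,1,0,2) (1,1,2,2)}
[TSO] allowed = {(0,0,0,0) (0,0,0,2) (0,0,2,2) (0,1,0,0) (0,1,0,2) (0,1,2,2) (1,0,0,0) (1,0,0,2) (1,0,2,2) (1,1,0,0) (1,1,0,2) (1,1,2,2)}
[PSO] allowed = {(0,0,0,0) (0,0,0,2) (0,0,2,2) (0,1,0,0) (0,1,0,2) (0,1,2,2) (1,0,0,0) (1,0,0,2) (1,0,2,2) (1,1,0,0) (1,1,0,2) (1,1,2,2)}
target (0,1,2,2) ∈ {SC,TSO,PSO}

SC:yes TSO:yes PSO:yes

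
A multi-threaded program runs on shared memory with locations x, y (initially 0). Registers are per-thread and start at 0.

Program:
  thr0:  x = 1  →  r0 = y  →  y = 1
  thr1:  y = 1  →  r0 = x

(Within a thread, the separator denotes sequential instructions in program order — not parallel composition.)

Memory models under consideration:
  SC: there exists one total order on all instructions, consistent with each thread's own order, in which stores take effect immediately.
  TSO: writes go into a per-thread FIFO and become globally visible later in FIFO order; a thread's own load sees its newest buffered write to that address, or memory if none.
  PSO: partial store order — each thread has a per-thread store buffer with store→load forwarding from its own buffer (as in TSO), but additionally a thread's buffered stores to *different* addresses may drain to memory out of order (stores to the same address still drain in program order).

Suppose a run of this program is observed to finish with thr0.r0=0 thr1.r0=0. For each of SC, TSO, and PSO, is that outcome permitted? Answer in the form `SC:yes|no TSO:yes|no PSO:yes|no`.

SC:no TSO:yes PSO:yes

outcome vector order: (thr0.r0,thr1.r0)
SC: 3 outcomes — {<0 1>, <1 0>, <1 1>}
TSO: 4 outcomes — {<0 0>, <0 1>, <1 0>, <1 1>}
PSO: 4 outcomes — {<0 0>, <0 1>, <1 0>, <1 1>}
target <0 0> ∈ {TSO,PSO}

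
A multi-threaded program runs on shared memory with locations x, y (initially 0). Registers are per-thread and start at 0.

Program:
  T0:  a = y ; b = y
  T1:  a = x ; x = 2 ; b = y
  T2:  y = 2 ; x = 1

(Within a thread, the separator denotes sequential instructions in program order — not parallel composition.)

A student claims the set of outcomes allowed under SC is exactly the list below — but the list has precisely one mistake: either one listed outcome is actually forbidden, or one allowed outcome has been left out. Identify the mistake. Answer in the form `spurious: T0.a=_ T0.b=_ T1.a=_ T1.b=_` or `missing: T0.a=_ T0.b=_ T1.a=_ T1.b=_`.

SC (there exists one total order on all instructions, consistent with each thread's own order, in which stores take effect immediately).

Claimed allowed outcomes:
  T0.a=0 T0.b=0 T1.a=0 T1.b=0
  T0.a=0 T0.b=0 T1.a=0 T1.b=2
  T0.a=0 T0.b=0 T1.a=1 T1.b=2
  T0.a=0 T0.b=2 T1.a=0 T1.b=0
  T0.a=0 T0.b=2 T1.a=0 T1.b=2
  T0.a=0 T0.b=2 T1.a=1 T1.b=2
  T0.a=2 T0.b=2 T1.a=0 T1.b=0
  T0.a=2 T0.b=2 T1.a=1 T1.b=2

outcome vector order: (T0.a,T0.b,T1.a,T1.b)
SC: 9 outcomes — {0/0/0/0, 0/0/0/2, 0/0/1/2, 0/2/0/0, 0/2/0/2, 0/2/1/2, 2/2/0/0, 2/2/0/2, 2/2/1/2}
SC∖claimed = {2/2/0/2}

missing: T0.a=2 T0.b=2 T1.a=0 T1.b=2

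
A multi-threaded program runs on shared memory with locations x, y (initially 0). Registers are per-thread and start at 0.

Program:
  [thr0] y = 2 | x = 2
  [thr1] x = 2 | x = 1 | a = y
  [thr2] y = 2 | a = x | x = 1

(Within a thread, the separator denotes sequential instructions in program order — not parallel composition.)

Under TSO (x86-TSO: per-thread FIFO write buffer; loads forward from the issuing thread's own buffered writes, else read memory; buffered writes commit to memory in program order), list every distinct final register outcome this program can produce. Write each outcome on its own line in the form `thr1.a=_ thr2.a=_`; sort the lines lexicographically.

outcome vector order: (thr1.a,thr2.a)
|TSO outcomes| = 6

thr1.a=0 thr2.a=0
thr1.a=0 thr2.a=1
thr1.a=0 thr2.a=2
thr1.a=2 thr2.a=0
thr1.a=2 thr2.a=1
thr1.a=2 thr2.a=2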